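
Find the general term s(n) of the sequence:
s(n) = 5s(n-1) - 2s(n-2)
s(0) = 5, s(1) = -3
Characteristic equation: x² - 5x + 2 = 0.
Discriminant Δ = (5)² + 4·(-2) = 17.
Roots r₁,₂ = (5 ± √17)/2, so r₁ = \frac{\sqrt{17}}{2} + \frac{5}{2}, r₂ = \frac{5}{2} - \frac{\sqrt{17}}{2}.
General solution: s(n) = A·r₁^n + B·r₂^n.
From the initial conditions, A + B = 5 and r₁A + r₂B = -3.
Since r₁ - r₂ = √17: A = (-3 - (5)r₂)/√17 = \frac{5}{2} - \frac{31 \sqrt{17}}{34}, and B = 5 - A = \frac{5}{2} + \frac{31 \sqrt{17}}{34}.
So s(n) = \left(\frac{5}{2} - \frac{31 \sqrt{17}}{34}\right)\left(\frac{\sqrt{17}}{2} + \frac{5}{2}\right)^n + \left(\frac{5}{2} + \frac{31 \sqrt{17}}{34}\right)\left(\frac{5}{2} - \frac{\sqrt{17}}{2}\right)^n.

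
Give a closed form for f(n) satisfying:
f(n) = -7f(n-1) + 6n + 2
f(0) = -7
First-order linear with linear forcing.
Homogeneous solution: f_h(n) = A·(-7)^n.
Try particular f_p(n) = pn + q. Substituting:
  pn + q = -7(p(n-1) + q) + 6n + 2.
Matching the n-coefficient: p = -7p + 6 ⇒ p = \frac{3}{4}.
Matching constants: q = 7p - 7q + 2 ⇒ q = \frac{29}{32}.
General: f(n) = A·(-7)^n + \frac{3 n}{4} + \frac{29}{32}.
Apply f(0) = -7: A + \frac{29}{32} = -7 ⇒ A = - \frac{253}{32}.
So f(n) = - \frac{253 \left(-7\right)^{n}}{32} + \frac{3 n}{4} + \frac{29}{32}.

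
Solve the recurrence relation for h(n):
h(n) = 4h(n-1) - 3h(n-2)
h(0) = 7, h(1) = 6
Characteristic equation: x² - 4x + 3 = 0, which factors as (x - (1))(x - (3)) = 0.
Roots r₁ = 1, r₂ = 3 (distinct).
General solution: h(n) = A·(1)^n + B·(3)^n.
From h(0) = 7: A + B = 7.
From h(1) = 6: A + 3B = 6.
Solving: A = \frac{15}{2}, B = - \frac{1}{2}.
So h(n) = \frac{15}{2} - \frac{3^{n}}{2}.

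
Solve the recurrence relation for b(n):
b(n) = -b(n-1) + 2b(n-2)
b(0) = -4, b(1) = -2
Characteristic equation: x² + x - 2 = 0, which factors as (x - (-2))(x - (1)) = 0.
Roots r₁ = -2, r₂ = 1 (distinct).
General solution: b(n) = A·(-2)^n + B·(1)^n.
From b(0) = -4: A + B = -4.
From b(1) = -2: -2A + B = -2.
Solving: A = - \frac{2}{3}, B = - \frac{10}{3}.
So b(n) = - \frac{2 \left(-2\right)^{n}}{3} - \frac{10}{3}.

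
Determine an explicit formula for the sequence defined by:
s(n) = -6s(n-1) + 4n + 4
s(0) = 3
First-order linear with linear forcing.
Homogeneous solution: s_h(n) = A·(-6)^n.
Try particular s_p(n) = pn + q. Substituting:
  pn + q = -6(p(n-1) + q) + 4n + 4.
Matching the n-coefficient: p = -6p + 4 ⇒ p = \frac{4}{7}.
Matching constants: q = 6p - 6q + 4 ⇒ q = \frac{52}{49}.
General: s(n) = A·(-6)^n + \frac{4 n}{7} + \frac{52}{49}.
Apply s(0) = 3: A + \frac{52}{49} = 3 ⇒ A = \frac{95}{49}.
So s(n) = \frac{95 \left(-6\right)^{n}}{49} + \frac{4 n}{7} + \frac{52}{49}.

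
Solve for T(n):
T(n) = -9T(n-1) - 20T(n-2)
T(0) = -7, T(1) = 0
Characteristic equation: x² + 9x + 20 = 0, which factors as (x - (-5))(x - (-4)) = 0.
Roots r₁ = -5, r₂ = -4 (distinct).
General solution: T(n) = A·(-5)^n + B·(-4)^n.
From T(0) = -7: A + B = -7.
From T(1) = 0: -5A - 4B = 0.
Solving: A = 28, B = -35.
So T(n) = - 35 \left(-4\right)^{n} + 28 \left(-5\right)^{n}.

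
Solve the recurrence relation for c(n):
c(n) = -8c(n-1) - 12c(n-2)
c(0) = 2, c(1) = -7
Characteristic equation: x² + 8x + 12 = 0, which factors as (x - (-6))(x - (-2)) = 0.
Roots r₁ = -6, r₂ = -2 (distinct).
General solution: c(n) = A·(-6)^n + B·(-2)^n.
From c(0) = 2: A + B = 2.
From c(1) = -7: -6A - 2B = -7.
Solving: A = \frac{3}{4}, B = \frac{5}{4}.
So c(n) = \frac{5 \left(-2\right)^{n}}{4} + \frac{3 \left(-6\right)^{n}}{4}.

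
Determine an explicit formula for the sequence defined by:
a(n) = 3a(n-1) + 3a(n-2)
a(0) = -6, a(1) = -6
Characteristic equation: x² - 3x - 3 = 0.
Discriminant Δ = (3)² + 4·(3) = 21.
Roots r₁,₂ = (3 ± √21)/2, so r₁ = \frac{3}{2} + \frac{\sqrt{21}}{2}, r₂ = \frac{3}{2} - \frac{\sqrt{21}}{2}.
General solution: a(n) = A·r₁^n + B·r₂^n.
From the initial conditions, A + B = -6 and r₁A + r₂B = -6.
Since r₁ - r₂ = √21: A = (-6 - (-6)r₂)/√21 = -3 + \frac{\sqrt{21}}{7}, and B = -6 - A = -3 - \frac{\sqrt{21}}{7}.
So a(n) = \left(-3 + \frac{\sqrt{21}}{7}\right)\left(\frac{3}{2} + \frac{\sqrt{21}}{2}\right)^n + \left(-3 - \frac{\sqrt{21}}{7}\right)\left(\frac{3}{2} - \frac{\sqrt{21}}{2}\right)^n.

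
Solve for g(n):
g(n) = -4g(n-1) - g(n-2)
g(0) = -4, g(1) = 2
Characteristic equation: x² + 4x + 1 = 0.
Discriminant Δ = (-4)² + 4·(-1) = 12.
Roots r₁,₂ = (-4 ± √12)/2, so r₁ = -2 + \sqrt{3}, r₂ = -2 - \sqrt{3}.
General solution: g(n) = A·r₁^n + B·r₂^n.
From the initial conditions, A + B = -4 and r₁A + r₂B = 2.
Since r₁ - r₂ = √12: A = (2 - (-4)r₂)/√12 = -2 - \sqrt{3}, and B = -4 - A = -2 + \sqrt{3}.
So g(n) = \left(-2 - \sqrt{3}\right)\left(-2 + \sqrt{3}\right)^n + \left(-2 + \sqrt{3}\right)\left(-2 - \sqrt{3}\right)^n.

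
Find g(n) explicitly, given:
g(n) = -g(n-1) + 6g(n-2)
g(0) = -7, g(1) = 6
Characteristic equation: x² + x - 6 = 0, which factors as (x - (-3))(x - (2)) = 0.
Roots r₁ = -3, r₂ = 2 (distinct).
General solution: g(n) = A·(-3)^n + B·(2)^n.
From g(0) = -7: A + B = -7.
From g(1) = 6: -3A + 2B = 6.
Solving: A = -4, B = -3.
So g(n) = - 4 \left(-3\right)^{n} - 3 \cdot 2^{n}.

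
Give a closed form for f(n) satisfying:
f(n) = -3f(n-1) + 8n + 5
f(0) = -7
First-order linear with linear forcing.
Homogeneous solution: f_h(n) = A·(-3)^n.
Try particular f_p(n) = pn + q. Substituting:
  pn + q = -3(p(n-1) + q) + 8n + 5.
Matching the n-coefficient: p = -3p + 8 ⇒ p = 2.
Matching constants: q = 3p - 3q + 5 ⇒ q = \frac{11}{4}.
General: f(n) = A·(-3)^n + 2 n + \frac{11}{4}.
Apply f(0) = -7: A + \frac{11}{4} = -7 ⇒ A = - \frac{39}{4}.
So f(n) = - \frac{39 \left(-3\right)^{n}}{4} + 2 n + \frac{11}{4}.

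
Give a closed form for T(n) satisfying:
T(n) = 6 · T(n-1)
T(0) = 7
Pure geometric recurrence with ratio 6.
By induction T(n) = T(0) · (6)^n = 7 \cdot 6^{n}.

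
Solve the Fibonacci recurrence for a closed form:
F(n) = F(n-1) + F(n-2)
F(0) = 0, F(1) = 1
This is the Fibonacci sequence.
Characteristic equation: x² - x - 1 = 0; roots r₁ = \frac{1}{2} + \frac{\sqrt{5}}{2}, r₂ = \frac{1}{2} - \frac{\sqrt{5}}{2}.
General: F(n) = A·r₁^n + B·r₂^n. Solving with F(0)=0, F(1)=1 gives A = \frac{\sqrt{5}}{5}, B = - \frac{\sqrt{5}}{5}.
So F(n) = \frac{2^{- n} \sqrt{5} \left(- \left(1 - \sqrt{5}\right)^{n} + \left(1 + \sqrt{5}\right)^{n}\right)}{5}.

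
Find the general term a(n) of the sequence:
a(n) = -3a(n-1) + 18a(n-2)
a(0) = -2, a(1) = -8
Characteristic equation: x² + 3x - 18 = 0, which factors as (x - (3))(x - (-6)) = 0.
Roots r₁ = 3, r₂ = -6 (distinct).
General solution: a(n) = A·(3)^n + B·(-6)^n.
From a(0) = -2: A + B = -2.
From a(1) = -8: 3A - 6B = -8.
Solving: A = - \frac{20}{9}, B = \frac{2}{9}.
So a(n) = \frac{2 \left(-6\right)^{n}}{9} - \frac{20 \cdot 3^{n}}{9}.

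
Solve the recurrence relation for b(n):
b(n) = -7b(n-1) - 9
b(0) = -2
First-order linear non-homogeneous.
Homogeneous solution: b_h(n) = A·(-7)^n.
Try constant particular solution b_p = K: K = -7K - 9 ⇒ K = - \frac{9}{8}.
General: b(n) = A·(-7)^n - \frac{9}{8}.
Apply b(0) = -2: A - \frac{9}{8} = -2 ⇒ A = - \frac{7}{8}.
So b(n) = - \frac{7 \left(-7\right)^{n}}{8} - \frac{9}{8}.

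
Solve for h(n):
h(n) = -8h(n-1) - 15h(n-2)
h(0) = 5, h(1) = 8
Characteristic equation: x² + 8x + 15 = 0, which factors as (x - (-3))(x - (-5)) = 0.
Roots r₁ = -3, r₂ = -5 (distinct).
General solution: h(n) = A·(-3)^n + B·(-5)^n.
From h(0) = 5: A + B = 5.
From h(1) = 8: -3A - 5B = 8.
Solving: A = \frac{33}{2}, B = - \frac{23}{2}.
So h(n) = \frac{33 \left(-3\right)^{n}}{2} - \frac{23 \left(-5\right)^{n}}{2}.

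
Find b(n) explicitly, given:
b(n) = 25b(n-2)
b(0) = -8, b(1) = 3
Characteristic equation: x² - 25 = 0, which factors as (x - (-5))(x - (5)) = 0.
Roots r₁ = -5, r₂ = 5 (distinct).
General solution: b(n) = A·(-5)^n + B·(5)^n.
From b(0) = -8: A + B = -8.
From b(1) = 3: -5A + 5B = 3.
Solving: A = - \frac{43}{10}, B = - \frac{37}{10}.
So b(n) = - \frac{43 \left(-5\right)^{n}}{10} - \frac{37 \cdot 5^{n}}{10}.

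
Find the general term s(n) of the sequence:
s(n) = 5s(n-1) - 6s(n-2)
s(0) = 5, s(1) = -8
Characteristic equation: x² - 5x + 6 = 0, which factors as (x - (2))(x - (3)) = 0.
Roots r₁ = 2, r₂ = 3 (distinct).
General solution: s(n) = A·(2)^n + B·(3)^n.
From s(0) = 5: A + B = 5.
From s(1) = -8: 2A + 3B = -8.
Solving: A = 23, B = -18.
So s(n) = 23 \cdot 2^{n} - 18 \cdot 3^{n}.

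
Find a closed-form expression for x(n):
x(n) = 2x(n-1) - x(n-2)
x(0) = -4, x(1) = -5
Characteristic equation: x² - 2x + 1 = 0, which is (x - (1))².
Repeated root r = 1.
General solution: x(n) = (A + Bn)·(1)^n.
From x(0) = -4: A = -4.
From x(1) = -5: (A + B)·(1) = -5 ⇒ B = -1.
So x(n) = \left(- n - 4\right) \cdot (1)^n.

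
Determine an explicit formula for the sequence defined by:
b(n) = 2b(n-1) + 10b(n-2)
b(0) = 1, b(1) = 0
Characteristic equation: x² - 2x - 10 = 0.
Discriminant Δ = (2)² + 4·(10) = 44.
Roots r₁,₂ = (2 ± √44)/2, so r₁ = 1 + \sqrt{11}, r₂ = 1 - \sqrt{11}.
General solution: b(n) = A·r₁^n + B·r₂^n.
From the initial conditions, A + B = 1 and r₁A + r₂B = 0.
Since r₁ - r₂ = √44: A = (0 - (1)r₂)/√44 = \frac{1}{2} - \frac{\sqrt{11}}{22}, and B = 1 - A = \frac{\sqrt{11}}{22} + \frac{1}{2}.
So b(n) = \left(\frac{1}{2} - \frac{\sqrt{11}}{22}\right)\left(1 + \sqrt{11}\right)^n + \left(\frac{\sqrt{11}}{22} + \frac{1}{2}\right)\left(1 - \sqrt{11}\right)^n.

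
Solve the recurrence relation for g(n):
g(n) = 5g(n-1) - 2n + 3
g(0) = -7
First-order linear with linear forcing.
Homogeneous solution: g_h(n) = A·(5)^n.
Try particular g_p(n) = pn + q. Substituting:
  pn + q = 5(p(n-1) + q) - 2n + 3.
Matching the n-coefficient: p = 5p - 2 ⇒ p = \frac{1}{2}.
Matching constants: q = -5p + 5q + 3 ⇒ q = - \frac{1}{8}.
General: g(n) = A·(5)^n + \frac{n}{2} - \frac{1}{8}.
Apply g(0) = -7: A - \frac{1}{8} = -7 ⇒ A = - \frac{55}{8}.
So g(n) = - \frac{55 \cdot 5^{n}}{8} + \frac{n}{2} - \frac{1}{8}.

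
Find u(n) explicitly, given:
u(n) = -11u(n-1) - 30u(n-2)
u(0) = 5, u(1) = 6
Characteristic equation: x² + 11x + 30 = 0, which factors as (x - (-5))(x - (-6)) = 0.
Roots r₁ = -5, r₂ = -6 (distinct).
General solution: u(n) = A·(-5)^n + B·(-6)^n.
From u(0) = 5: A + B = 5.
From u(1) = 6: -5A - 6B = 6.
Solving: A = 36, B = -31.
So u(n) = 36 \left(-5\right)^{n} - 31 \left(-6\right)^{n}.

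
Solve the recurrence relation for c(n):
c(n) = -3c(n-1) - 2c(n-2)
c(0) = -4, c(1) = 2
Characteristic equation: x² + 3x + 2 = 0, which factors as (x - (-1))(x - (-2)) = 0.
Roots r₁ = -1, r₂ = -2 (distinct).
General solution: c(n) = A·(-1)^n + B·(-2)^n.
From c(0) = -4: A + B = -4.
From c(1) = 2: -A - 2B = 2.
Solving: A = -6, B = 2.
So c(n) = - 6 \left(-1\right)^{n} + 2 \left(-2\right)^{n}.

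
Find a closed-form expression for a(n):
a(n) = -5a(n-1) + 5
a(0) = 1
First-order linear non-homogeneous.
Homogeneous solution: a_h(n) = A·(-5)^n.
Try constant particular solution a_p = K: K = -5K + 5 ⇒ K = \frac{5}{6}.
General: a(n) = A·(-5)^n + \frac{5}{6}.
Apply a(0) = 1: A + \frac{5}{6} = 1 ⇒ A = \frac{1}{6}.
So a(n) = \frac{\left(-5\right)^{n}}{6} + \frac{5}{6}.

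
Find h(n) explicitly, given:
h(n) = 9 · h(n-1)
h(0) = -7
Pure geometric recurrence with ratio 9.
By induction h(n) = h(0) · (9)^n = - 7 \cdot 9^{n}.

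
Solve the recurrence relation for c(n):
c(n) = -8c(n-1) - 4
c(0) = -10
First-order linear non-homogeneous.
Homogeneous solution: c_h(n) = A·(-8)^n.
Try constant particular solution c_p = K: K = -8K - 4 ⇒ K = - \frac{4}{9}.
General: c(n) = A·(-8)^n - \frac{4}{9}.
Apply c(0) = -10: A - \frac{4}{9} = -10 ⇒ A = - \frac{86}{9}.
So c(n) = - \frac{86 \left(-8\right)^{n}}{9} - \frac{4}{9}.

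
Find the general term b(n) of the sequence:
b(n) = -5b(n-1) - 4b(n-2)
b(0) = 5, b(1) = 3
Characteristic equation: x² + 5x + 4 = 0, which factors as (x - (-4))(x - (-1)) = 0.
Roots r₁ = -4, r₂ = -1 (distinct).
General solution: b(n) = A·(-4)^n + B·(-1)^n.
From b(0) = 5: A + B = 5.
From b(1) = 3: -4A - B = 3.
Solving: A = - \frac{8}{3}, B = \frac{23}{3}.
So b(n) = \frac{23 \left(-1\right)^{n}}{3} - \frac{8 \left(-4\right)^{n}}{3}.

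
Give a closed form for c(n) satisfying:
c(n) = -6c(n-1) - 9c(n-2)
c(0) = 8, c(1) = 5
Characteristic equation: x² + 6x + 9 = 0, which is (x - (-3))².
Repeated root r = -3.
General solution: c(n) = (A + Bn)·(-3)^n.
From c(0) = 8: A = 8.
From c(1) = 5: (A + B)·(-3) = 5 ⇒ B = - \frac{29}{3}.
So c(n) = \left(8 - \frac{29 n}{3}\right) \cdot (-3)^n.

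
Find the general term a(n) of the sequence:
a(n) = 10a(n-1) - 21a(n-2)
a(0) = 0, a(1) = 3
Characteristic equation: x² - 10x + 21 = 0, which factors as (x - (3))(x - (7)) = 0.
Roots r₁ = 3, r₂ = 7 (distinct).
General solution: a(n) = A·(3)^n + B·(7)^n.
From a(0) = 0: A + B = 0.
From a(1) = 3: 3A + 7B = 3.
Solving: A = - \frac{3}{4}, B = \frac{3}{4}.
So a(n) = - \frac{3 \cdot 3^{n}}{4} + \frac{3 \cdot 7^{n}}{4}.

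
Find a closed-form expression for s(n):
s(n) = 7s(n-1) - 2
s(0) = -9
First-order linear non-homogeneous.
Homogeneous solution: s_h(n) = A·(7)^n.
Try constant particular solution s_p = K: K = 7K - 2 ⇒ K = \frac{1}{3}.
General: s(n) = A·(7)^n + \frac{1}{3}.
Apply s(0) = -9: A + \frac{1}{3} = -9 ⇒ A = - \frac{28}{3}.
So s(n) = \frac{1}{3} - \frac{28 \cdot 7^{n}}{3}.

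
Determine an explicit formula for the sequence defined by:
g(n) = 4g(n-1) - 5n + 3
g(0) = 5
First-order linear with linear forcing.
Homogeneous solution: g_h(n) = A·(4)^n.
Try particular g_p(n) = pn + q. Substituting:
  pn + q = 4(p(n-1) + q) - 5n + 3.
Matching the n-coefficient: p = 4p - 5 ⇒ p = \frac{5}{3}.
Matching constants: q = -4p + 4q + 3 ⇒ q = \frac{11}{9}.
General: g(n) = A·(4)^n + \frac{5 n}{3} + \frac{11}{9}.
Apply g(0) = 5: A + \frac{11}{9} = 5 ⇒ A = \frac{34}{9}.
So g(n) = \frac{34 \cdot 4^{n}}{9} + \frac{5 n}{3} + \frac{11}{9}.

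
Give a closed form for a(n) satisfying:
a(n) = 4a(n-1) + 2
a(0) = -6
First-order linear non-homogeneous.
Homogeneous solution: a_h(n) = A·(4)^n.
Try constant particular solution a_p = K: K = 4K + 2 ⇒ K = - \frac{2}{3}.
General: a(n) = A·(4)^n - \frac{2}{3}.
Apply a(0) = -6: A - \frac{2}{3} = -6 ⇒ A = - \frac{16}{3}.
So a(n) = - \frac{16 \cdot 4^{n}}{3} - \frac{2}{3}.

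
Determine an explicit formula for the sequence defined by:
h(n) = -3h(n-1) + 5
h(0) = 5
First-order linear non-homogeneous.
Homogeneous solution: h_h(n) = A·(-3)^n.
Try constant particular solution h_p = K: K = -3K + 5 ⇒ K = \frac{5}{4}.
General: h(n) = A·(-3)^n + \frac{5}{4}.
Apply h(0) = 5: A + \frac{5}{4} = 5 ⇒ A = \frac{15}{4}.
So h(n) = \frac{15 \left(-3\right)^{n}}{4} + \frac{5}{4}.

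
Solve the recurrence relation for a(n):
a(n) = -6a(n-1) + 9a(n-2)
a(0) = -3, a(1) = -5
Characteristic equation: x² + 6x - 9 = 0.
Discriminant Δ = (-6)² + 4·(9) = 72.
Roots r₁,₂ = (-6 ± √72)/2, so r₁ = -3 + 3 \sqrt{2}, r₂ = - 3 \sqrt{2} - 3.
General solution: a(n) = A·r₁^n + B·r₂^n.
From the initial conditions, A + B = -3 and r₁A + r₂B = -5.
Since r₁ - r₂ = √72: A = (-5 - (-3)r₂)/√72 = - \frac{7 \sqrt{2}}{6} - \frac{3}{2}, and B = -3 - A = - \frac{3}{2} + \frac{7 \sqrt{2}}{6}.
So a(n) = \left(- \frac{7 \sqrt{2}}{6} - \frac{3}{2}\right)\left(-3 + 3 \sqrt{2}\right)^n + \left(- \frac{3}{2} + \frac{7 \sqrt{2}}{6}\right)\left(- 3 \sqrt{2} - 3\right)^n.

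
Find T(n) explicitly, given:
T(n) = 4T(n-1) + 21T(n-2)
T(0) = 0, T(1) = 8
Characteristic equation: x² - 4x - 21 = 0, which factors as (x - (-3))(x - (7)) = 0.
Roots r₁ = -3, r₂ = 7 (distinct).
General solution: T(n) = A·(-3)^n + B·(7)^n.
From T(0) = 0: A + B = 0.
From T(1) = 8: -3A + 7B = 8.
Solving: A = - \frac{4}{5}, B = \frac{4}{5}.
So T(n) = - \frac{4 \left(-3\right)^{n}}{5} + \frac{4 \cdot 7^{n}}{5}.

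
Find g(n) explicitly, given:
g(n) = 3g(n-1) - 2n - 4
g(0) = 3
First-order linear with linear forcing.
Homogeneous solution: g_h(n) = A·(3)^n.
Try particular g_p(n) = pn + q. Substituting:
  pn + q = 3(p(n-1) + q) - 2n - 4.
Matching the n-coefficient: p = 3p - 2 ⇒ p = 1.
Matching constants: q = -3p + 3q - 4 ⇒ q = \frac{7}{2}.
General: g(n) = A·(3)^n + n + \frac{7}{2}.
Apply g(0) = 3: A + \frac{7}{2} = 3 ⇒ A = - \frac{1}{2}.
So g(n) = - \frac{3^{n}}{2} + n + \frac{7}{2}.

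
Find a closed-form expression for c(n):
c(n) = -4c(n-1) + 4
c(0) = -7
First-order linear non-homogeneous.
Homogeneous solution: c_h(n) = A·(-4)^n.
Try constant particular solution c_p = K: K = -4K + 4 ⇒ K = \frac{4}{5}.
General: c(n) = A·(-4)^n + \frac{4}{5}.
Apply c(0) = -7: A + \frac{4}{5} = -7 ⇒ A = - \frac{39}{5}.
So c(n) = \frac{4}{5} - \frac{39 \left(-4\right)^{n}}{5}.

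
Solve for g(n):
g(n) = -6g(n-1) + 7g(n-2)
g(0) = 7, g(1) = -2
Characteristic equation: x² + 6x - 7 = 0, which factors as (x - (1))(x - (-7)) = 0.
Roots r₁ = 1, r₂ = -7 (distinct).
General solution: g(n) = A·(1)^n + B·(-7)^n.
From g(0) = 7: A + B = 7.
From g(1) = -2: A - 7B = -2.
Solving: A = \frac{47}{8}, B = \frac{9}{8}.
So g(n) = \frac{9 \left(-7\right)^{n}}{8} + \frac{47}{8}.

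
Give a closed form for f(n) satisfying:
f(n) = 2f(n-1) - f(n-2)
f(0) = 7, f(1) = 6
Characteristic equation: x² - 2x + 1 = 0, which is (x - (1))².
Repeated root r = 1.
General solution: f(n) = (A + Bn)·(1)^n.
From f(0) = 7: A = 7.
From f(1) = 6: (A + B)·(1) = 6 ⇒ B = -1.
So f(n) = \left(7 - n\right) \cdot (1)^n.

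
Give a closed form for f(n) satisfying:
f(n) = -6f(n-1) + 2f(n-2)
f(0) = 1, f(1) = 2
Characteristic equation: x² + 6x - 2 = 0.
Discriminant Δ = (-6)² + 4·(2) = 44.
Roots r₁,₂ = (-6 ± √44)/2, so r₁ = -3 + \sqrt{11}, r₂ = - \sqrt{11} - 3.
General solution: f(n) = A·r₁^n + B·r₂^n.
From the initial conditions, A + B = 1 and r₁A + r₂B = 2.
Since r₁ - r₂ = √44: A = (2 - (1)r₂)/√44 = \frac{1}{2} + \frac{5 \sqrt{11}}{22}, and B = 1 - A = \frac{1}{2} - \frac{5 \sqrt{11}}{22}.
So f(n) = \left(\frac{1}{2} + \frac{5 \sqrt{11}}{22}\right)\left(-3 + \sqrt{11}\right)^n + \left(\frac{1}{2} - \frac{5 \sqrt{11}}{22}\right)\left(- \sqrt{11} - 3\right)^n.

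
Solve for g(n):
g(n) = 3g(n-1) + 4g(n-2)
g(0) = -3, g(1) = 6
Characteristic equation: x² - 3x - 4 = 0, which factors as (x - (-1))(x - (4)) = 0.
Roots r₁ = -1, r₂ = 4 (distinct).
General solution: g(n) = A·(-1)^n + B·(4)^n.
From g(0) = -3: A + B = -3.
From g(1) = 6: -A + 4B = 6.
Solving: A = - \frac{18}{5}, B = \frac{3}{5}.
So g(n) = - \frac{18 \left(-1\right)^{n}}{5} + \frac{3 \cdot 4^{n}}{5}.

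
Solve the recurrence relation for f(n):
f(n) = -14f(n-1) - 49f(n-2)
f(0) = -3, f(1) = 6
Characteristic equation: x² + 14x + 49 = 0, which is (x - (-7))².
Repeated root r = -7.
General solution: f(n) = (A + Bn)·(-7)^n.
From f(0) = -3: A = -3.
From f(1) = 6: (A + B)·(-7) = 6 ⇒ B = \frac{15}{7}.
So f(n) = \left(\frac{15 n}{7} - 3\right) \cdot (-7)^n.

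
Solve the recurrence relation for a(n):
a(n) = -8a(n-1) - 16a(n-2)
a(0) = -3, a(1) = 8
Characteristic equation: x² + 8x + 16 = 0, which is (x - (-4))².
Repeated root r = -4.
General solution: a(n) = (A + Bn)·(-4)^n.
From a(0) = -3: A = -3.
From a(1) = 8: (A + B)·(-4) = 8 ⇒ B = 1.
So a(n) = \left(n - 3\right) \cdot (-4)^n.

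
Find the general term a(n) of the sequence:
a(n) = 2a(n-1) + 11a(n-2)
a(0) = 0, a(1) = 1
Characteristic equation: x² - 2x - 11 = 0.
Discriminant Δ = (2)² + 4·(11) = 48.
Roots r₁,₂ = (2 ± √48)/2, so r₁ = 1 + 2 \sqrt{3}, r₂ = 1 - 2 \sqrt{3}.
General solution: a(n) = A·r₁^n + B·r₂^n.
From the initial conditions, A + B = 0 and r₁A + r₂B = 1.
Since r₁ - r₂ = √48: A = (1 - (0)r₂)/√48 = \frac{\sqrt{3}}{12}, and B = 0 - A = - \frac{\sqrt{3}}{12}.
So a(n) = \left(\frac{\sqrt{3}}{12}\right)\left(1 + 2 \sqrt{3}\right)^n + \left(- \frac{\sqrt{3}}{12}\right)\left(1 - 2 \sqrt{3}\right)^n.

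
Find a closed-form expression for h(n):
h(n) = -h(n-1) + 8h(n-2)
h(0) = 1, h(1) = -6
Characteristic equation: x² + x - 8 = 0.
Discriminant Δ = (-1)² + 4·(8) = 33.
Roots r₁,₂ = (-1 ± √33)/2, so r₁ = - \frac{1}{2} + \frac{\sqrt{33}}{2}, r₂ = - \frac{\sqrt{33}}{2} - \frac{1}{2}.
General solution: h(n) = A·r₁^n + B·r₂^n.
From the initial conditions, A + B = 1 and r₁A + r₂B = -6.
Since r₁ - r₂ = √33: A = (-6 - (1)r₂)/√33 = \frac{1}{2} - \frac{\sqrt{33}}{6}, and B = 1 - A = \frac{1}{2} + \frac{\sqrt{33}}{6}.
So h(n) = \left(\frac{1}{2} - \frac{\sqrt{33}}{6}\right)\left(- \frac{1}{2} + \frac{\sqrt{33}}{2}\right)^n + \left(\frac{1}{2} + \frac{\sqrt{33}}{6}\right)\left(- \frac{\sqrt{33}}{2} - \frac{1}{2}\right)^n.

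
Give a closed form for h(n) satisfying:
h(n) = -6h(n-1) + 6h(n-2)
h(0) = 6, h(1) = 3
Characteristic equation: x² + 6x - 6 = 0.
Discriminant Δ = (-6)² + 4·(6) = 60.
Roots r₁,₂ = (-6 ± √60)/2, so r₁ = -3 + \sqrt{15}, r₂ = - \sqrt{15} - 3.
General solution: h(n) = A·r₁^n + B·r₂^n.
From the initial conditions, A + B = 6 and r₁A + r₂B = 3.
Since r₁ - r₂ = √60: A = (3 - (6)r₂)/√60 = \frac{7 \sqrt{15}}{10} + 3, and B = 6 - A = 3 - \frac{7 \sqrt{15}}{10}.
So h(n) = \left(\frac{7 \sqrt{15}}{10} + 3\right)\left(-3 + \sqrt{15}\right)^n + \left(3 - \frac{7 \sqrt{15}}{10}\right)\left(- \sqrt{15} - 3\right)^n.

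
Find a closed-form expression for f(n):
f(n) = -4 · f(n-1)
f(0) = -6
Pure geometric recurrence with ratio -4.
By induction f(n) = f(0) · (-4)^n = - 6 \left(-4\right)^{n}.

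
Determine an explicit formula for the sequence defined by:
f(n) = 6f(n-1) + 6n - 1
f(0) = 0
First-order linear with linear forcing.
Homogeneous solution: f_h(n) = A·(6)^n.
Try particular f_p(n) = pn + q. Substituting:
  pn + q = 6(p(n-1) + q) + 6n - 1.
Matching the n-coefficient: p = 6p + 6 ⇒ p = - \frac{6}{5}.
Matching constants: q = -6p + 6q - 1 ⇒ q = - \frac{31}{25}.
General: f(n) = A·(6)^n - \frac{6 n}{5} - \frac{31}{25}.
Apply f(0) = 0: A - \frac{31}{25} = 0 ⇒ A = \frac{31}{25}.
So f(n) = \frac{31 \cdot 6^{n}}{25} - \frac{6 n}{5} - \frac{31}{25}.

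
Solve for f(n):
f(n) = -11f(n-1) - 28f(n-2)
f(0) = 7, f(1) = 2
Characteristic equation: x² + 11x + 28 = 0, which factors as (x - (-7))(x - (-4)) = 0.
Roots r₁ = -7, r₂ = -4 (distinct).
General solution: f(n) = A·(-7)^n + B·(-4)^n.
From f(0) = 7: A + B = 7.
From f(1) = 2: -7A - 4B = 2.
Solving: A = -10, B = 17.
So f(n) = 17 \left(-4\right)^{n} - 10 \left(-7\right)^{n}.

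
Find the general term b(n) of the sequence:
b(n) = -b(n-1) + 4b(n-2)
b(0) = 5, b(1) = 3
Characteristic equation: x² + x - 4 = 0.
Discriminant Δ = (-1)² + 4·(4) = 17.
Roots r₁,₂ = (-1 ± √17)/2, so r₁ = - \frac{1}{2} + \frac{\sqrt{17}}{2}, r₂ = - \frac{\sqrt{17}}{2} - \frac{1}{2}.
General solution: b(n) = A·r₁^n + B·r₂^n.
From the initial conditions, A + B = 5 and r₁A + r₂B = 3.
Since r₁ - r₂ = √17: A = (3 - (5)r₂)/√17 = \frac{11 \sqrt{17}}{34} + \frac{5}{2}, and B = 5 - A = \frac{5}{2} - \frac{11 \sqrt{17}}{34}.
So b(n) = \left(\frac{11 \sqrt{17}}{34} + \frac{5}{2}\right)\left(- \frac{1}{2} + \frac{\sqrt{17}}{2}\right)^n + \left(\frac{5}{2} - \frac{11 \sqrt{17}}{34}\right)\left(- \frac{\sqrt{17}}{2} - \frac{1}{2}\right)^n.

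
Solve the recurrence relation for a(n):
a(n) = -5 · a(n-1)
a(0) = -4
Pure geometric recurrence with ratio -5.
By induction a(n) = a(0) · (-5)^n = - 4 \left(-5\right)^{n}.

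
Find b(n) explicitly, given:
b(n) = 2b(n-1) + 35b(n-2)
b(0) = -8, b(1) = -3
Characteristic equation: x² - 2x - 35 = 0, which factors as (x - (-5))(x - (7)) = 0.
Roots r₁ = -5, r₂ = 7 (distinct).
General solution: b(n) = A·(-5)^n + B·(7)^n.
From b(0) = -8: A + B = -8.
From b(1) = -3: -5A + 7B = -3.
Solving: A = - \frac{53}{12}, B = - \frac{43}{12}.
So b(n) = - \frac{53 \left(-5\right)^{n}}{12} - \frac{43 \cdot 7^{n}}{12}.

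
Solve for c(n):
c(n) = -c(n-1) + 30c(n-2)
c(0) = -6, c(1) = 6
Characteristic equation: x² + x - 30 = 0, which factors as (x - (5))(x - (-6)) = 0.
Roots r₁ = 5, r₂ = -6 (distinct).
General solution: c(n) = A·(5)^n + B·(-6)^n.
From c(0) = -6: A + B = -6.
From c(1) = 6: 5A - 6B = 6.
Solving: A = - \frac{30}{11}, B = - \frac{36}{11}.
So c(n) = - \frac{36 \left(-6\right)^{n}}{11} - \frac{30 \cdot 5^{n}}{11}.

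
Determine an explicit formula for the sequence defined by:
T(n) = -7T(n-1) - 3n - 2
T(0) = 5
First-order linear with linear forcing.
Homogeneous solution: T_h(n) = A·(-7)^n.
Try particular T_p(n) = pn + q. Substituting:
  pn + q = -7(p(n-1) + q) - 3n - 2.
Matching the n-coefficient: p = -7p - 3 ⇒ p = - \frac{3}{8}.
Matching constants: q = 7p - 7q - 2 ⇒ q = - \frac{37}{64}.
General: T(n) = A·(-7)^n - \frac{3 n}{8} - \frac{37}{64}.
Apply T(0) = 5: A - \frac{37}{64} = 5 ⇒ A = \frac{357}{64}.
So T(n) = \frac{357 \left(-7\right)^{n}}{64} - \frac{3 n}{8} - \frac{37}{64}.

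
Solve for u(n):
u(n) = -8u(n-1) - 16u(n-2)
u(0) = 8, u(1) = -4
Characteristic equation: x² + 8x + 16 = 0, which is (x - (-4))².
Repeated root r = -4.
General solution: u(n) = (A + Bn)·(-4)^n.
From u(0) = 8: A = 8.
From u(1) = -4: (A + B)·(-4) = -4 ⇒ B = -7.
So u(n) = \left(8 - 7 n\right) \cdot (-4)^n.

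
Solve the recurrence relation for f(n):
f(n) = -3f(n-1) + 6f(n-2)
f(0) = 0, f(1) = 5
Characteristic equation: x² + 3x - 6 = 0.
Discriminant Δ = (-3)² + 4·(6) = 33.
Roots r₁,₂ = (-3 ± √33)/2, so r₁ = - \frac{3}{2} + \frac{\sqrt{33}}{2}, r₂ = - \frac{\sqrt{33}}{2} - \frac{3}{2}.
General solution: f(n) = A·r₁^n + B·r₂^n.
From the initial conditions, A + B = 0 and r₁A + r₂B = 5.
Since r₁ - r₂ = √33: A = (5 - (0)r₂)/√33 = \frac{5 \sqrt{33}}{33}, and B = 0 - A = - \frac{5 \sqrt{33}}{33}.
So f(n) = \left(\frac{5 \sqrt{33}}{33}\right)\left(- \frac{3}{2} + \frac{\sqrt{33}}{2}\right)^n + \left(- \frac{5 \sqrt{33}}{33}\right)\left(- \frac{\sqrt{33}}{2} - \frac{3}{2}\right)^n.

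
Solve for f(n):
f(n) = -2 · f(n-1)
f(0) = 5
Pure geometric recurrence with ratio -2.
By induction f(n) = f(0) · (-2)^n = 5 \left(-2\right)^{n}.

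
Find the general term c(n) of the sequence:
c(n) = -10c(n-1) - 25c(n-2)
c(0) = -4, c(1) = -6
Characteristic equation: x² + 10x + 25 = 0, which is (x - (-5))².
Repeated root r = -5.
General solution: c(n) = (A + Bn)·(-5)^n.
From c(0) = -4: A = -4.
From c(1) = -6: (A + B)·(-5) = -6 ⇒ B = \frac{26}{5}.
So c(n) = \left(\frac{26 n}{5} - 4\right) \cdot (-5)^n.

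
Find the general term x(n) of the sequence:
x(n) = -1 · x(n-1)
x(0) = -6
Pure geometric recurrence with ratio -1.
By induction x(n) = x(0) · (-1)^n = - 6 \left(-1\right)^{n}.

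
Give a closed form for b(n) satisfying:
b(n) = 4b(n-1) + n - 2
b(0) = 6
First-order linear with linear forcing.
Homogeneous solution: b_h(n) = A·(4)^n.
Try particular b_p(n) = pn + q. Substituting:
  pn + q = 4(p(n-1) + q) + n - 2.
Matching the n-coefficient: p = 4p + 1 ⇒ p = - \frac{1}{3}.
Matching constants: q = -4p + 4q - 2 ⇒ q = \frac{2}{9}.
General: b(n) = A·(4)^n - \frac{n}{3} + \frac{2}{9}.
Apply b(0) = 6: A + \frac{2}{9} = 6 ⇒ A = \frac{52}{9}.
So b(n) = \frac{52 \cdot 4^{n}}{9} - \frac{n}{3} + \frac{2}{9}.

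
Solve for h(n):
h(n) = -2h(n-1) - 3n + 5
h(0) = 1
First-order linear with linear forcing.
Homogeneous solution: h_h(n) = A·(-2)^n.
Try particular h_p(n) = pn + q. Substituting:
  pn + q = -2(p(n-1) + q) - 3n + 5.
Matching the n-coefficient: p = -2p - 3 ⇒ p = -1.
Matching constants: q = 2p - 2q + 5 ⇒ q = 1.
General: h(n) = A·(-2)^n - n + 1.
Apply h(0) = 1: A + 1 = 1 ⇒ A = 0.
So h(n) = 1 - n.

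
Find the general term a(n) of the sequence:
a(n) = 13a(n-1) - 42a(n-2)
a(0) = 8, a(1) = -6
Characteristic equation: x² - 13x + 42 = 0, which factors as (x - (6))(x - (7)) = 0.
Roots r₁ = 6, r₂ = 7 (distinct).
General solution: a(n) = A·(6)^n + B·(7)^n.
From a(0) = 8: A + B = 8.
From a(1) = -6: 6A + 7B = -6.
Solving: A = 62, B = -54.
So a(n) = 62 \cdot 6^{n} - 54 \cdot 7^{n}.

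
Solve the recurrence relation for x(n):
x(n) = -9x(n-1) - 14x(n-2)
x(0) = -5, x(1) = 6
Characteristic equation: x² + 9x + 14 = 0, which factors as (x - (-2))(x - (-7)) = 0.
Roots r₁ = -2, r₂ = -7 (distinct).
General solution: x(n) = A·(-2)^n + B·(-7)^n.
From x(0) = -5: A + B = -5.
From x(1) = 6: -2A - 7B = 6.
Solving: A = - \frac{29}{5}, B = \frac{4}{5}.
So x(n) = - \frac{29 \left(-2\right)^{n}}{5} + \frac{4 \left(-7\right)^{n}}{5}.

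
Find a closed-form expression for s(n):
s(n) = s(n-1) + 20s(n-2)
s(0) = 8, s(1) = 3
Characteristic equation: x² - x - 20 = 0, which factors as (x - (5))(x - (-4)) = 0.
Roots r₁ = 5, r₂ = -4 (distinct).
General solution: s(n) = A·(5)^n + B·(-4)^n.
From s(0) = 8: A + B = 8.
From s(1) = 3: 5A - 4B = 3.
Solving: A = \frac{35}{9}, B = \frac{37}{9}.
So s(n) = \frac{37 \left(-4\right)^{n}}{9} + \frac{35 \cdot 5^{n}}{9}.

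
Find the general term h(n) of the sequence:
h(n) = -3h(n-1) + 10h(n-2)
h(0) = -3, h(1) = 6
Characteristic equation: x² + 3x - 10 = 0, which factors as (x - (-5))(x - (2)) = 0.
Roots r₁ = -5, r₂ = 2 (distinct).
General solution: h(n) = A·(-5)^n + B·(2)^n.
From h(0) = -3: A + B = -3.
From h(1) = 6: -5A + 2B = 6.
Solving: A = - \frac{12}{7}, B = - \frac{9}{7}.
So h(n) = - \frac{12 \left(-5\right)^{n}}{7} - \frac{9 \cdot 2^{n}}{7}.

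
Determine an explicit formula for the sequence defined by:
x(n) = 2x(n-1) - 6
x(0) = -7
First-order linear non-homogeneous.
Homogeneous solution: x_h(n) = A·(2)^n.
Try constant particular solution x_p = K: K = 2K - 6 ⇒ K = 6.
General: x(n) = A·(2)^n + 6.
Apply x(0) = -7: A + 6 = -7 ⇒ A = -13.
So x(n) = 6 - 13 \cdot 2^{n}.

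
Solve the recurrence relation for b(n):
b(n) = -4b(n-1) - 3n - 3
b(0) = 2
First-order linear with linear forcing.
Homogeneous solution: b_h(n) = A·(-4)^n.
Try particular b_p(n) = pn + q. Substituting:
  pn + q = -4(p(n-1) + q) - 3n - 3.
Matching the n-coefficient: p = -4p - 3 ⇒ p = - \frac{3}{5}.
Matching constants: q = 4p - 4q - 3 ⇒ q = - \frac{27}{25}.
General: b(n) = A·(-4)^n - \frac{3 n}{5} - \frac{27}{25}.
Apply b(0) = 2: A - \frac{27}{25} = 2 ⇒ A = \frac{77}{25}.
So b(n) = \frac{77 \left(-4\right)^{n}}{25} - \frac{3 n}{5} - \frac{27}{25}.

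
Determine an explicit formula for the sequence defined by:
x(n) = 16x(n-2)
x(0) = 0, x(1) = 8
Characteristic equation: x² - 16 = 0, which factors as (x - (-4))(x - (4)) = 0.
Roots r₁ = -4, r₂ = 4 (distinct).
General solution: x(n) = A·(-4)^n + B·(4)^n.
From x(0) = 0: A + B = 0.
From x(1) = 8: -4A + 4B = 8.
Solving: A = -1, B = 1.
So x(n) = - \left(-4\right)^{n} + 4^{n}.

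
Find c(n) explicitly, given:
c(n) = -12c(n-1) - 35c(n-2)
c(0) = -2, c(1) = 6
Characteristic equation: x² + 12x + 35 = 0, which factors as (x - (-5))(x - (-7)) = 0.
Roots r₁ = -5, r₂ = -7 (distinct).
General solution: c(n) = A·(-5)^n + B·(-7)^n.
From c(0) = -2: A + B = -2.
From c(1) = 6: -5A - 7B = 6.
Solving: A = -4, B = 2.
So c(n) = - 4 \left(-5\right)^{n} + 2 \left(-7\right)^{n}.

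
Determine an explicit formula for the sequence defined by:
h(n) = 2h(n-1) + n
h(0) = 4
First-order linear with linear forcing.
Homogeneous solution: h_h(n) = A·(2)^n.
Try particular h_p(n) = pn + q. Substituting:
  pn + q = 2(p(n-1) + q) + n.
Matching the n-coefficient: p = 2p + 1 ⇒ p = -1.
Matching constants: q = -2p + 2q ⇒ q = -2.
General: h(n) = A·(2)^n - n - 2.
Apply h(0) = 4: A - 2 = 4 ⇒ A = 6.
So h(n) = 6 \cdot 2^{n} - n - 2.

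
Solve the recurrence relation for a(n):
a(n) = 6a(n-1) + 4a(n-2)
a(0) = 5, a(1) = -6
Characteristic equation: x² - 6x - 4 = 0.
Discriminant Δ = (6)² + 4·(4) = 52.
Roots r₁,₂ = (6 ± √52)/2, so r₁ = 3 + \sqrt{13}, r₂ = 3 - \sqrt{13}.
General solution: a(n) = A·r₁^n + B·r₂^n.
From the initial conditions, A + B = 5 and r₁A + r₂B = -6.
Since r₁ - r₂ = √52: A = (-6 - (5)r₂)/√52 = \frac{5}{2} - \frac{21 \sqrt{13}}{26}, and B = 5 - A = \frac{5}{2} + \frac{21 \sqrt{13}}{26}.
So a(n) = \left(\frac{5}{2} - \frac{21 \sqrt{13}}{26}\right)\left(3 + \sqrt{13}\right)^n + \left(\frac{5}{2} + \frac{21 \sqrt{13}}{26}\right)\left(3 - \sqrt{13}\right)^n.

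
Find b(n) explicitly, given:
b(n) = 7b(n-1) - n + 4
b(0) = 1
First-order linear with linear forcing.
Homogeneous solution: b_h(n) = A·(7)^n.
Try particular b_p(n) = pn + q. Substituting:
  pn + q = 7(p(n-1) + q) - n + 4.
Matching the n-coefficient: p = 7p - 1 ⇒ p = \frac{1}{6}.
Matching constants: q = -7p + 7q + 4 ⇒ q = - \frac{17}{36}.
General: b(n) = A·(7)^n + \frac{n}{6} - \frac{17}{36}.
Apply b(0) = 1: A - \frac{17}{36} = 1 ⇒ A = \frac{53}{36}.
So b(n) = \frac{53 \cdot 7^{n}}{36} + \frac{n}{6} - \frac{17}{36}.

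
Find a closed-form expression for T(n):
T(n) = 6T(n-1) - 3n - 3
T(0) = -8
First-order linear with linear forcing.
Homogeneous solution: T_h(n) = A·(6)^n.
Try particular T_p(n) = pn + q. Substituting:
  pn + q = 6(p(n-1) + q) - 3n - 3.
Matching the n-coefficient: p = 6p - 3 ⇒ p = \frac{3}{5}.
Matching constants: q = -6p + 6q - 3 ⇒ q = \frac{33}{25}.
General: T(n) = A·(6)^n + \frac{3 n}{5} + \frac{33}{25}.
Apply T(0) = -8: A + \frac{33}{25} = -8 ⇒ A = - \frac{233}{25}.
So T(n) = - \frac{233 \cdot 6^{n}}{25} + \frac{3 n}{5} + \frac{33}{25}.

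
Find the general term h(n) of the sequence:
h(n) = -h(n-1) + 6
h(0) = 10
First-order linear non-homogeneous.
Homogeneous solution: h_h(n) = A·(-1)^n.
Try constant particular solution h_p = K: K = -K + 6 ⇒ K = 3.
General: h(n) = A·(-1)^n + 3.
Apply h(0) = 10: A + 3 = 10 ⇒ A = 7.
So h(n) = 7 \left(-1\right)^{n} + 3.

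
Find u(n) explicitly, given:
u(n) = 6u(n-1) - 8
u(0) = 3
First-order linear non-homogeneous.
Homogeneous solution: u_h(n) = A·(6)^n.
Try constant particular solution u_p = K: K = 6K - 8 ⇒ K = \frac{8}{5}.
General: u(n) = A·(6)^n + \frac{8}{5}.
Apply u(0) = 3: A + \frac{8}{5} = 3 ⇒ A = \frac{7}{5}.
So u(n) = \frac{7 \cdot 6^{n}}{5} + \frac{8}{5}.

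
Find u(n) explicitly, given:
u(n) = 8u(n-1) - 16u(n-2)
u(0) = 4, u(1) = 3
Characteristic equation: x² - 8x + 16 = 0, which is (x - (4))².
Repeated root r = 4.
General solution: u(n) = (A + Bn)·(4)^n.
From u(0) = 4: A = 4.
From u(1) = 3: (A + B)·(4) = 3 ⇒ B = - \frac{13}{4}.
So u(n) = \left(4 - \frac{13 n}{4}\right) \cdot (4)^n.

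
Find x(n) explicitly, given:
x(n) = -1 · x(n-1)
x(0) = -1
Pure geometric recurrence with ratio -1.
By induction x(n) = x(0) · (-1)^n = - \left(-1\right)^{n}.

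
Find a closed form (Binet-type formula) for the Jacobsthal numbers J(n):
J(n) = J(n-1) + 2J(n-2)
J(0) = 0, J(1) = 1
This is the Jacobsthal sequence.
Characteristic equation: x² - x - 2 = 0; roots r₁ = 2, r₂ = -1.
General: J(n) = A·r₁^n + B·r₂^n. Solving with J(0)=0, J(1)=1 gives A = \frac{1}{3}, B = - \frac{1}{3}.
So J(n) = - \frac{\left(-1\right)^{n}}{3} + \frac{2^{n}}{3}.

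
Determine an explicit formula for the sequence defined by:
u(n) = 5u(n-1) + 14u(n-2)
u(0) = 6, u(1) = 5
Characteristic equation: x² - 5x - 14 = 0, which factors as (x - (7))(x - (-2)) = 0.
Roots r₁ = 7, r₂ = -2 (distinct).
General solution: u(n) = A·(7)^n + B·(-2)^n.
From u(0) = 6: A + B = 6.
From u(1) = 5: 7A - 2B = 5.
Solving: A = \frac{17}{9}, B = \frac{37}{9}.
So u(n) = \frac{37 \left(-2\right)^{n}}{9} + \frac{17 \cdot 7^{n}}{9}.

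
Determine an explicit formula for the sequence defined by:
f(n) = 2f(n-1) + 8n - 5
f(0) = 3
First-order linear with linear forcing.
Homogeneous solution: f_h(n) = A·(2)^n.
Try particular f_p(n) = pn + q. Substituting:
  pn + q = 2(p(n-1) + q) + 8n - 5.
Matching the n-coefficient: p = 2p + 8 ⇒ p = -8.
Matching constants: q = -2p + 2q - 5 ⇒ q = -11.
General: f(n) = A·(2)^n - 8 n - 11.
Apply f(0) = 3: A - 11 = 3 ⇒ A = 14.
So f(n) = 14 \cdot 2^{n} - 8 n - 11.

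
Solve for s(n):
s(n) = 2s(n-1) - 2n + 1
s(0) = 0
First-order linear with linear forcing.
Homogeneous solution: s_h(n) = A·(2)^n.
Try particular s_p(n) = pn + q. Substituting:
  pn + q = 2(p(n-1) + q) - 2n + 1.
Matching the n-coefficient: p = 2p - 2 ⇒ p = 2.
Matching constants: q = -2p + 2q + 1 ⇒ q = 3.
General: s(n) = A·(2)^n + 2 n + 3.
Apply s(0) = 0: A + 3 = 0 ⇒ A = -3.
So s(n) = - 3 \cdot 2^{n} + 2 n + 3.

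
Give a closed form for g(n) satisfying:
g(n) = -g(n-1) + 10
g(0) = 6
First-order linear non-homogeneous.
Homogeneous solution: g_h(n) = A·(-1)^n.
Try constant particular solution g_p = K: K = -K + 10 ⇒ K = 5.
General: g(n) = A·(-1)^n + 5.
Apply g(0) = 6: A + 5 = 6 ⇒ A = 1.
So g(n) = \left(-1\right)^{n} + 5.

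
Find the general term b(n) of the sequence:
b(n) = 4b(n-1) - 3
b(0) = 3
First-order linear non-homogeneous.
Homogeneous solution: b_h(n) = A·(4)^n.
Try constant particular solution b_p = K: K = 4K - 3 ⇒ K = 1.
General: b(n) = A·(4)^n + 1.
Apply b(0) = 3: A + 1 = 3 ⇒ A = 2.
So b(n) = 2 \cdot 4^{n} + 1.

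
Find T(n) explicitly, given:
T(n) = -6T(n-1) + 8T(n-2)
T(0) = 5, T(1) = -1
Characteristic equation: x² + 6x - 8 = 0.
Discriminant Δ = (-6)² + 4·(8) = 68.
Roots r₁,₂ = (-6 ± √68)/2, so r₁ = -3 + \sqrt{17}, r₂ = - \sqrt{17} - 3.
General solution: T(n) = A·r₁^n + B·r₂^n.
From the initial conditions, A + B = 5 and r₁A + r₂B = -1.
Since r₁ - r₂ = √68: A = (-1 - (5)r₂)/√68 = \frac{7 \sqrt{17}}{17} + \frac{5}{2}, and B = 5 - A = \frac{5}{2} - \frac{7 \sqrt{17}}{17}.
So T(n) = \left(\frac{7 \sqrt{17}}{17} + \frac{5}{2}\right)\left(-3 + \sqrt{17}\right)^n + \left(\frac{5}{2} - \frac{7 \sqrt{17}}{17}\right)\left(- \sqrt{17} - 3\right)^n.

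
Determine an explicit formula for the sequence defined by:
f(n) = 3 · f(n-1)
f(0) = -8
Pure geometric recurrence with ratio 3.
By induction f(n) = f(0) · (3)^n = - 8 \cdot 3^{n}.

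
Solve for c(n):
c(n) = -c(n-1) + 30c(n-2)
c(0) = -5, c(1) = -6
Characteristic equation: x² + x - 30 = 0, which factors as (x - (5))(x - (-6)) = 0.
Roots r₁ = 5, r₂ = -6 (distinct).
General solution: c(n) = A·(5)^n + B·(-6)^n.
From c(0) = -5: A + B = -5.
From c(1) = -6: 5A - 6B = -6.
Solving: A = - \frac{36}{11}, B = - \frac{19}{11}.
So c(n) = - \frac{19 \left(-6\right)^{n}}{11} - \frac{36 \cdot 5^{n}}{11}.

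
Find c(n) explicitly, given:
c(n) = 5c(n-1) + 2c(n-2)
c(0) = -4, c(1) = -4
Characteristic equation: x² - 5x - 2 = 0.
Discriminant Δ = (5)² + 4·(2) = 33.
Roots r₁,₂ = (5 ± √33)/2, so r₁ = \frac{5}{2} + \frac{\sqrt{33}}{2}, r₂ = \frac{5}{2} - \frac{\sqrt{33}}{2}.
General solution: c(n) = A·r₁^n + B·r₂^n.
From the initial conditions, A + B = -4 and r₁A + r₂B = -4.
Since r₁ - r₂ = √33: A = (-4 - (-4)r₂)/√33 = -2 + \frac{2 \sqrt{33}}{11}, and B = -4 - A = -2 - \frac{2 \sqrt{33}}{11}.
So c(n) = \left(-2 + \frac{2 \sqrt{33}}{11}\right)\left(\frac{5}{2} + \frac{\sqrt{33}}{2}\right)^n + \left(-2 - \frac{2 \sqrt{33}}{11}\right)\left(\frac{5}{2} - \frac{\sqrt{33}}{2}\right)^n.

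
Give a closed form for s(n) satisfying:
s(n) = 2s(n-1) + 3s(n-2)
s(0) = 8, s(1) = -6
Characteristic equation: x² - 2x - 3 = 0, which factors as (x - (-1))(x - (3)) = 0.
Roots r₁ = -1, r₂ = 3 (distinct).
General solution: s(n) = A·(-1)^n + B·(3)^n.
From s(0) = 8: A + B = 8.
From s(1) = -6: -A + 3B = -6.
Solving: A = \frac{15}{2}, B = \frac{1}{2}.
So s(n) = \frac{15 \left(-1\right)^{n}}{2} + \frac{3^{n}}{2}.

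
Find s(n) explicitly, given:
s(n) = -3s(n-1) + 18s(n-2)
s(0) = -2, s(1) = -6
Characteristic equation: x² + 3x - 18 = 0, which factors as (x - (-6))(x - (3)) = 0.
Roots r₁ = -6, r₂ = 3 (distinct).
General solution: s(n) = A·(-6)^n + B·(3)^n.
From s(0) = -2: A + B = -2.
From s(1) = -6: -6A + 3B = -6.
Solving: A = 0, B = -2.
So s(n) = - 2 \cdot 3^{n}.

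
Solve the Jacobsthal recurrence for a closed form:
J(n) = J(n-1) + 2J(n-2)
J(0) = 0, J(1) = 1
This is the Jacobsthal sequence.
Characteristic equation: x² - x - 2 = 0; roots r₁ = 2, r₂ = -1.
General: J(n) = A·r₁^n + B·r₂^n. Solving with J(0)=0, J(1)=1 gives A = \frac{1}{3}, B = - \frac{1}{3}.
So J(n) = - \frac{\left(-1\right)^{n}}{3} + \frac{2^{n}}{3}.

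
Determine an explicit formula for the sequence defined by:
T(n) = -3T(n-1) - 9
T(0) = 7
First-order linear non-homogeneous.
Homogeneous solution: T_h(n) = A·(-3)^n.
Try constant particular solution T_p = K: K = -3K - 9 ⇒ K = - \frac{9}{4}.
General: T(n) = A·(-3)^n - \frac{9}{4}.
Apply T(0) = 7: A - \frac{9}{4} = 7 ⇒ A = \frac{37}{4}.
So T(n) = \frac{37 \left(-3\right)^{n}}{4} - \frac{9}{4}.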